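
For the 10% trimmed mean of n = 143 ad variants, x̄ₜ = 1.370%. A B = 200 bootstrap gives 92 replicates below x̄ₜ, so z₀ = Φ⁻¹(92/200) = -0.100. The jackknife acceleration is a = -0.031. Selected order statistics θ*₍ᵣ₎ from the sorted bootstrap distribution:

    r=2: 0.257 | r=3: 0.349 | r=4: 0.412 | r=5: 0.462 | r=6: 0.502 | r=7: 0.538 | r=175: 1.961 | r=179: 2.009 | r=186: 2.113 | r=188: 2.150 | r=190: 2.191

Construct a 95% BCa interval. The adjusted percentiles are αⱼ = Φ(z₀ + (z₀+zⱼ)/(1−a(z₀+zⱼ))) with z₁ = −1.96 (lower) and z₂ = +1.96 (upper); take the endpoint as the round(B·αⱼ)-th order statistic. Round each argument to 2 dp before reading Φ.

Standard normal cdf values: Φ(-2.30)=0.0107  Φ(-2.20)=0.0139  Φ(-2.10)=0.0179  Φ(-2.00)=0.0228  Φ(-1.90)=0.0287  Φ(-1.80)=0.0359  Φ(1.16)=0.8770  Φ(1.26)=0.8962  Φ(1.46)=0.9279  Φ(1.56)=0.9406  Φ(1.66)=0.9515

Lower: z₀ + z₁ = -0.100 + (-1.960) = -2.060; 1 − a(z₀+z₁) = 1 − (-0.031)(-2.060) = 0.9361; argument = -0.100 + (-2.060)/0.9361 = -2.3005 → -2.30.
α₁ = Φ(-2.30) = 0.0107; rank = round(200 × 0.0107) = 2; θ*₍2₎ = 0.257.
Upper: z₀ + z₂ = 1.860; 1 − a(z₀+z₂) = 1.0577; argument = 1.6586 → 1.66; α₂ = 0.9515; rank = 190; θ*₍190₎ = 2.191.

(0.257, 2.191)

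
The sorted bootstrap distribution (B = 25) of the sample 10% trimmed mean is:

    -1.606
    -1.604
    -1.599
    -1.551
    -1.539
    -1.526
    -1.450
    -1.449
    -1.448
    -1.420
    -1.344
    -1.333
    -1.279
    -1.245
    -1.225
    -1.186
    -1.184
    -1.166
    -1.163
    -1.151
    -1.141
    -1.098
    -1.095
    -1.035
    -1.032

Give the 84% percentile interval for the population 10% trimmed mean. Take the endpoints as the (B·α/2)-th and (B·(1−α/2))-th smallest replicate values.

(-1.604, -1.095)

α = 0.16; lower rank = 25 × 0.080 = 2; upper rank = 25 × 0.920 = 23.
The 2nd smallest replicate is -1.604; the 23rd is -1.095.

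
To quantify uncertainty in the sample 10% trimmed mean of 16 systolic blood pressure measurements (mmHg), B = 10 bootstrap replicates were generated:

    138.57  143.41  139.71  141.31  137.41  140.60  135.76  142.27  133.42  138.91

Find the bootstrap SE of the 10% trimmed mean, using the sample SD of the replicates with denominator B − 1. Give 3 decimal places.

SE* = 3.031

Bootstrap SE is the standard deviation of the 10 replicate 10% trimmed means.
Mean of replicates: (138.57 + 143.41 + 139.71 + 141.31 + 137.41 + 140.60 + 135.76 + 142.27 + 133.42 + 138.91) / 10 = 1391.3700 / 10 = 139.1370
Sum of squared deviations: (−0.5670)² + (+4.2730)² + (+0.5730)² + (+2.1730)² + (−1.7270)² + (+1.4630)² + (−3.3770)² + (+3.1330)² + (−5.7170)² + (−0.2270)² = 82.7086
Variance = 82.7086 / 9 = 9.1898
SE* = √9.1898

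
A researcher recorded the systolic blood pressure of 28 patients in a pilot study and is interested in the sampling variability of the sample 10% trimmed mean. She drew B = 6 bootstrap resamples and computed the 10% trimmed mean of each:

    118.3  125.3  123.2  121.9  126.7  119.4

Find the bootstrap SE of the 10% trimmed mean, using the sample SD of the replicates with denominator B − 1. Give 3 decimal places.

SE* = 3.273

Bootstrap SE is the standard deviation of the 6 replicate 10% trimmed means.
Mean of replicates: (118.3 + 125.3 + 123.2 + 121.9 + 126.7 + 119.4) / 6 = 734.8000 / 6 = 122.4667
Sum of squared deviations: (−4.1667)² + (+2.8333)² + (+0.7333)² + (−0.5667)² + (+4.2333)² + (−3.0667)² = 53.5733
Variance = 53.5733 / 5 = 10.7147
SE* = √10.7147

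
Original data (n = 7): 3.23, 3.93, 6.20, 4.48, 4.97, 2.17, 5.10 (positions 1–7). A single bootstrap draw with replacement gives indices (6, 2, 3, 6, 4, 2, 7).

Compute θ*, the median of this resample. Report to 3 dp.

θ* = 3.930

Resample values: 2.17, 3.93, 6.20, 2.17, 4.48, 3.93, 5.10.
Sorted: 2.17, 2.17, 3.93, 3.93, 4.48, 5.10, 6.20
Median = middle value = 3.930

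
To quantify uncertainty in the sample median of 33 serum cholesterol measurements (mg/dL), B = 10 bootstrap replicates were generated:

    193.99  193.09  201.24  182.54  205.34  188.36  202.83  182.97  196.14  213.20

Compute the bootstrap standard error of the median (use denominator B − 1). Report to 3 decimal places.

Bootstrap SE is the standard deviation of the 10 replicate medians.
Mean of replicates: (193.99 + 193.09 + 201.24 + 182.54 + 205.34 + 188.36 + 202.83 + 182.97 + 196.14 + 213.20) / 10 = 1959.7000 / 10 = 195.9700
Sum of squared deviations: (−1.9800)² + (−2.8800)² + (+5.2700)² + (−13.4300)² + (+9.3700)² + (−7.6100)² + (+6.8600)² + (−13.0000)² + (+0.1700)² + (+17.2300)² = 879.0230
Variance = 879.0230 / 9 = 97.6692
SE* = √97.6692

SE* = 9.883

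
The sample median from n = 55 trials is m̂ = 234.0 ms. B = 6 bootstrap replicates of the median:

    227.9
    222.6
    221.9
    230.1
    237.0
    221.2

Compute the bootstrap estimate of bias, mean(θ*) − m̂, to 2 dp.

mean(θ*) = (227.9 + 222.6 + 221.9 + 230.1 + 237.0 + 221.2) / 6 = 226.783
bias = 226.783 − 234.0

bias = −7.22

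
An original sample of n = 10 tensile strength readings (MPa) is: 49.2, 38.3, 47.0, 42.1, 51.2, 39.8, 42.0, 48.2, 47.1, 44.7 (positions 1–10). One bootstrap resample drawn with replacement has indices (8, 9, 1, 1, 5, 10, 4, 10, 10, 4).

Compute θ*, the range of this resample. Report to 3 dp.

θ* = 9.100

Resample values: 48.2, 47.1, 49.2, 49.2, 51.2, 44.7, 42.1, 44.7, 44.7, 42.1.
Range = 51.2 − 42.1 = 9.100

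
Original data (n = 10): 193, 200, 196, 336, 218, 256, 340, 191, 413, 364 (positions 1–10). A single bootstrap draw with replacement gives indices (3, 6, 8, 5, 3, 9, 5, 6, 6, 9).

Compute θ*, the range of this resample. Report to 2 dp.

Resample values: 196, 256, 191, 218, 196, 413, 218, 256, 256, 413.
Range = 413 − 191 = 222.00

θ* = 222.00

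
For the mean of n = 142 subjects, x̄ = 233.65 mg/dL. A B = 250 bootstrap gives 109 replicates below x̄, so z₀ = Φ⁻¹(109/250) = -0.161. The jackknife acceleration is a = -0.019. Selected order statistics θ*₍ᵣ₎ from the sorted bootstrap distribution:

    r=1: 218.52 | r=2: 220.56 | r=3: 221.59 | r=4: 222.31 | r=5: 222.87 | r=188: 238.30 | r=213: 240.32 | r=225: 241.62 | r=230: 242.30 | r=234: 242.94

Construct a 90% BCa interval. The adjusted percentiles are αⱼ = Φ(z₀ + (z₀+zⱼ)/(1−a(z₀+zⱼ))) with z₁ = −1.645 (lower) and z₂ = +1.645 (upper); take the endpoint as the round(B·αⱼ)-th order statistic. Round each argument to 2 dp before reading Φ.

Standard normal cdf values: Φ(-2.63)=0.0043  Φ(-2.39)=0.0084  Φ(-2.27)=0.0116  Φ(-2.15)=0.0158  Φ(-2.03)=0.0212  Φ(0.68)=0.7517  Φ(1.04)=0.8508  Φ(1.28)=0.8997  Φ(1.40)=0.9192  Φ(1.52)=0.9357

Lower: z₀ + z₁ = -0.161 + (-1.645) = -1.806; 1 − a(z₀+z₁) = 1 − (-0.019)(-1.806) = 0.9657; argument = -0.161 + (-1.806)/0.9657 = -2.0312 → -2.03.
α₁ = Φ(-2.03) = 0.0212; rank = round(250 × 0.0212) = 5; θ*₍5₎ = 222.87.
Upper: z₀ + z₂ = 1.484; 1 − a(z₀+z₂) = 1.0282; argument = 1.2823 → 1.28; α₂ = 0.8997; rank = 225; θ*₍225₎ = 241.62.

(222.87, 241.62)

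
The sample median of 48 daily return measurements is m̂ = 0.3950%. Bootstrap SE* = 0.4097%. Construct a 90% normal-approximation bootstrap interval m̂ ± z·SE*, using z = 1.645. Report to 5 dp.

(-0.27896, 1.06896)

Margin = 1.645 × 0.4097 = 0.673957
Interval: 0.3950 ± 0.673957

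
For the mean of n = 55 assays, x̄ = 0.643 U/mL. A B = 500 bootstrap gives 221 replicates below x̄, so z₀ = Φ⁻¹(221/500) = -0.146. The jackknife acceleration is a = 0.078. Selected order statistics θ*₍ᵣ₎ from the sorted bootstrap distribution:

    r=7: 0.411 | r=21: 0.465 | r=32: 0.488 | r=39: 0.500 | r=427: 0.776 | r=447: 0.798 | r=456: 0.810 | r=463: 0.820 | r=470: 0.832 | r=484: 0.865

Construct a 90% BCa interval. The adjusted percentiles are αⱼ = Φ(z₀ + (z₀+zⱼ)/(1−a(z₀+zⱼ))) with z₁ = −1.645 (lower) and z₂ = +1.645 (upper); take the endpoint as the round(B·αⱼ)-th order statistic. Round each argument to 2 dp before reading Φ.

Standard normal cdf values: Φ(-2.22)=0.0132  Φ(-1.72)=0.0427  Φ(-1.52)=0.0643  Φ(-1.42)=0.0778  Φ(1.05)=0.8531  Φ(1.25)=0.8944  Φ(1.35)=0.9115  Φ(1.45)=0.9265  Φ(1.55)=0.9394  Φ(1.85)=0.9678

Lower: z₀ + z₁ = -0.146 + (-1.645) = -1.791; 1 − a(z₀+z₁) = 1 − (0.078)(-1.791) = 1.1397; argument = -0.146 + (-1.791)/1.1397 = -1.7175 → -1.72.
α₁ = Φ(-1.72) = 0.0427; rank = round(500 × 0.0427) = 21; θ*₍21₎ = 0.465.
Upper: z₀ + z₂ = 1.499; 1 − a(z₀+z₂) = 0.8831; argument = 1.5515 → 1.55; α₂ = 0.9394; rank = 470; θ*₍470₎ = 0.832.

(0.465, 0.832)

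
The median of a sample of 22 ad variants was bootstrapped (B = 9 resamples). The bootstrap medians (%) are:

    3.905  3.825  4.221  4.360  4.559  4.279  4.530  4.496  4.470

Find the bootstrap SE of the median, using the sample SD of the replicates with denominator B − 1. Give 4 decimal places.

Bootstrap SE is the standard deviation of the 9 replicate medians.
Mean of replicates: (3.905 + 3.825 + 4.221 + 4.360 + 4.559 + 4.279 + 4.530 + 4.496 + 4.470) / 9 = 38.64500 / 9 = 4.29389
Sum of squared deviations: (−0.38889)² + (−0.46889)² + (−0.07289)² + (+0.06611)² + (+0.26511)² + (−0.01489)² + (+0.23611)² + (+0.20211)² + (+0.17611)² = 0.57889
Variance = 0.57889 / 8 = 0.07236
SE* = √0.07236

SE* = 0.2690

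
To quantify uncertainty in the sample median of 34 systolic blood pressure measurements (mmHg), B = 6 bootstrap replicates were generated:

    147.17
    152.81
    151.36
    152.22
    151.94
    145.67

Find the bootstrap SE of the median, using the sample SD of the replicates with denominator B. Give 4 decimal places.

SE* = 2.7376

Bootstrap SE is the standard deviation of the 6 replicate medians.
Mean of replicates: (147.17 + 152.81 + 151.36 + 152.22 + 151.94 + 145.67) / 6 = 901.17000 / 6 = 150.19500
Sum of squared deviations: (−3.02500)² + (+2.61500)² + (+1.16500)² + (+2.02500)² + (+1.74500)² + (−4.52500)² = 44.96735
Variance = 44.96735 / 6 = 7.49456
SE* = √7.49456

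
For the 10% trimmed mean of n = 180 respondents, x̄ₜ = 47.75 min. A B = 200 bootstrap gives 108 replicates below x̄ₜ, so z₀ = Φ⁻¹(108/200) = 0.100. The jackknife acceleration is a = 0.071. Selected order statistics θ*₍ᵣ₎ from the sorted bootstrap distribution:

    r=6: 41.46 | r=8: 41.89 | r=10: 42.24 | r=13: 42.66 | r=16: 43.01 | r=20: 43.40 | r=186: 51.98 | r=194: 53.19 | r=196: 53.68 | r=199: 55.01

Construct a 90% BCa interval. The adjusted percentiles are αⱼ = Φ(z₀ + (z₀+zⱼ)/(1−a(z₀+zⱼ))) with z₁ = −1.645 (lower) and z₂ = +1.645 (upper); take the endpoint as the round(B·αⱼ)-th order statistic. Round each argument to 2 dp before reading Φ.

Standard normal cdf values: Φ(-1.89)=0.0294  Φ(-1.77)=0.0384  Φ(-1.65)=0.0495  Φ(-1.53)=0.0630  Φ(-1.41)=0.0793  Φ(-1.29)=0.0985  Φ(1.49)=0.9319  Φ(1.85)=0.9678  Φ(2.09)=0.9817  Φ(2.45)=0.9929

(43.40, 53.68)

Lower: z₀ + z₁ = 0.100 + (-1.645) = -1.545; 1 − a(z₀+z₁) = 1 − (0.071)(-1.545) = 1.1097; argument = 0.100 + (-1.545)/1.1097 = -1.2923 → -1.29.
α₁ = Φ(-1.29) = 0.0985; rank = round(200 × 0.0985) = 20; θ*₍20₎ = 43.40.
Upper: z₀ + z₂ = 1.745; 1 − a(z₀+z₂) = 0.8761; argument = 2.0918 → 2.09; α₂ = 0.9817; rank = 196; θ*₍196₎ = 53.68.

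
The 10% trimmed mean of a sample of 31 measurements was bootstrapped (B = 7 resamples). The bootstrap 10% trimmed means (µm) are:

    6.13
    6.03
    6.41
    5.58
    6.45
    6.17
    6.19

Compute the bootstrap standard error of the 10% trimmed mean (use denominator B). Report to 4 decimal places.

Bootstrap SE is the standard deviation of the 7 replicate 10% trimmed means.
Mean of replicates: (6.13 + 6.03 + 6.41 + 5.58 + 6.45 + 6.17 + 6.19) / 7 = 42.96000 / 7 = 6.13714
Sum of squared deviations: (−0.00714)² + (−0.10714)² + (+0.27286)² + (−0.55714)² + (+0.31286)² + (+0.03286)² + (+0.05286)² = 0.49814
Variance = 0.49814 / 7 = 0.07116
SE* = √0.07116

SE* = 0.2668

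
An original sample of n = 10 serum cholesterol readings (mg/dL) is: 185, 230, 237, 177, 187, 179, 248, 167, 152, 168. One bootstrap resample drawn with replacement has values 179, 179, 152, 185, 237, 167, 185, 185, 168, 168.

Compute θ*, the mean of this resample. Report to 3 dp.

θ* = 180.500

Mean = (179 + 179 + 152 + 185 + 237 + 167 + 185 + 185 + 168 + 168) / 10 = 1805.0 / 10 = 180.500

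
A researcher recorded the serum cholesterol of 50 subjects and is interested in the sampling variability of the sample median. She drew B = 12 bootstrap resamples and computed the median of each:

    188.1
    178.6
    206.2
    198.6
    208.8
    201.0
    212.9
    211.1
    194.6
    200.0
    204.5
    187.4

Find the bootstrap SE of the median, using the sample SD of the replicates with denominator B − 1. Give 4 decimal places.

SE* = 10.4907

Bootstrap SE is the standard deviation of the 12 replicate medians.
Mean of replicates: (188.1 + 178.6 + 206.2 + 198.6 + 208.8 + 201.0 + 212.9 + 211.1 + 194.6 + 200.0 + 204.5 + 187.4) / 12 = 2391.80000 / 12 = 199.31667
Sum of squared deviations: (−11.21667)² + (−20.71667)² + (+6.88333)² + (−0.71667)² + (+9.48333)² + (+1.68333)² + (+13.58333)² + (+11.78333)² + (−4.71667)² + (+0.68333)² + (+5.18333)² + (−11.91667)² = 1210.59667
Variance = 1210.59667 / 11 = 110.05424
SE* = √110.05424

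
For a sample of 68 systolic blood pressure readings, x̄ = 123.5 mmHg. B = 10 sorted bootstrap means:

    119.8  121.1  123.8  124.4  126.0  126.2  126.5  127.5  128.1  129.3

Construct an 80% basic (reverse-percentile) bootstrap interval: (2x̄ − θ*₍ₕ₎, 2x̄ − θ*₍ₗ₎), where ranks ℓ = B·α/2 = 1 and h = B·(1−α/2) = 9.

(118.9, 127.2)

Percentile endpoints at ranks 1 and 9: θ*₍1₎ = 119.8, θ*₍9₎ = 128.1.
Basic interval reflects these around x̄:
  lower = 2 × 123.5 − 128.1 = 118.9
  upper = 2 × 123.5 − 119.8 = 127.2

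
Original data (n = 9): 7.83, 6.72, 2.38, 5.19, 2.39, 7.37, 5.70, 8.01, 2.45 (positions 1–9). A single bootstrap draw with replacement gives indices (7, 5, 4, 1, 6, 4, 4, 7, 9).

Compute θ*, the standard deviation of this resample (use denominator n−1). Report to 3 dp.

θ* = 1.857

Resample values: 5.70, 2.39, 5.19, 7.83, 7.37, 5.19, 5.19, 5.70, 2.45.
Mean = 5.2233; sum of squared deviations = 27.5798
s² = 27.5798 / 8 = 3.4475
s = √3.4475 = 1.857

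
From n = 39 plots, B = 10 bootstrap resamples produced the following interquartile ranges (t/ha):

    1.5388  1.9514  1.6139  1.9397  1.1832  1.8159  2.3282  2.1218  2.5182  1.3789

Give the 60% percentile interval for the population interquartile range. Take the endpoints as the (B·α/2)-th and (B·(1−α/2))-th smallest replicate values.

(1.3789, 2.1218)

Sorted replicates: 1.1832, 1.3789, 1.5388, 1.6139, 1.8159, 1.9397, 1.9514, 2.1218, 2.3282, 2.5182
α = 0.40; lower rank = 10 × 0.200 = 2; upper rank = 10 × 0.800 = 8.
The 2nd smallest replicate is 1.3789; the 8th is 2.1218.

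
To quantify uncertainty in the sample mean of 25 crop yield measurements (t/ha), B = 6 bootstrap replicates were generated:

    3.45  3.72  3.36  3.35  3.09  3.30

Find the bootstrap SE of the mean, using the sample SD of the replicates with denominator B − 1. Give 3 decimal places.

SE* = 0.206

Bootstrap SE is the standard deviation of the 6 replicate means.
Mean of replicates: (3.45 + 3.72 + 3.36 + 3.35 + 3.09 + 3.30) / 6 = 20.2700 / 6 = 3.3783
Sum of squared deviations: (+0.0717)² + (+0.3417)² + (−0.0183)² + (−0.0283)² + (−0.2883)² + (−0.0783)² = 0.2123
Variance = 0.2123 / 5 = 0.0425
SE* = √0.0425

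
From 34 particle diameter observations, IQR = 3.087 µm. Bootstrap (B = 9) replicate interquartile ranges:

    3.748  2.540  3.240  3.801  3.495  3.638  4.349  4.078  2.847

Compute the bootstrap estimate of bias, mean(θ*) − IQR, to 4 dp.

bias = +0.4392

mean(θ*) = (3.748 + 2.540 + 3.240 + 3.801 + 3.495 + 3.638 + 4.349 + 4.078 + 2.847) / 9 = 3.52622
bias = 3.52622 − 3.087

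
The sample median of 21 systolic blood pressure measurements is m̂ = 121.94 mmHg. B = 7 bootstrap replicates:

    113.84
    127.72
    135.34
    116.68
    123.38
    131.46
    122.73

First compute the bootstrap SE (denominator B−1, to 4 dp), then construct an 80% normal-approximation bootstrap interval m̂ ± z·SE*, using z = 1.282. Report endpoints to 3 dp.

(112.072, 131.808)

Mean of replicates = 124.4500; sum of squared deviations = 355.4734; SE* = √(355.4734/6) = 7.6971
Margin = 1.282 × 7.6971 = 9.8677
Interval: 121.94 ± 9.8677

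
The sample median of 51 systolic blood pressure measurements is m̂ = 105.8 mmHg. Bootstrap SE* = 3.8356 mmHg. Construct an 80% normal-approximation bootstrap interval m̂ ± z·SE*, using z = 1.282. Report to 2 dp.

(100.88, 110.72)

Margin = 1.282 × 3.8356 = 4.917
Interval: 105.8 ± 4.917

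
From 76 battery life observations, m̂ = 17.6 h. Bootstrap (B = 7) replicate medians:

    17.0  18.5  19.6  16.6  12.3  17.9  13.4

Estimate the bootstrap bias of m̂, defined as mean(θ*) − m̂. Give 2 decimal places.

bias = −1.13

mean(θ*) = (17.0 + 18.5 + 19.6 + 16.6 + 12.3 + 17.9 + 13.4) / 7 = 16.471
bias = 16.471 − 17.6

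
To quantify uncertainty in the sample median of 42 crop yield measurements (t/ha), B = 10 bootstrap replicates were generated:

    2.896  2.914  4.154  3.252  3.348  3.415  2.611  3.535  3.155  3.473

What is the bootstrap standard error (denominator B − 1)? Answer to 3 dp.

Bootstrap SE is the standard deviation of the 10 replicate medians.
Mean of replicates: (2.896 + 2.914 + 4.154 + 3.252 + 3.348 + 3.415 + 2.611 + 3.535 + 3.155 + 3.473) / 10 = 32.7530 / 10 = 3.2753
Sum of squared deviations: (−0.3793)² + (−0.3613)² + (+0.8787)² + (−0.0233)² + (+0.0727)² + (+0.1397)² + (−0.6643)² + (+0.2597)² + (−0.1203)² + (+0.1977)² = 1.6342
Variance = 1.6342 / 9 = 0.1816
SE* = √0.1816

SE* = 0.426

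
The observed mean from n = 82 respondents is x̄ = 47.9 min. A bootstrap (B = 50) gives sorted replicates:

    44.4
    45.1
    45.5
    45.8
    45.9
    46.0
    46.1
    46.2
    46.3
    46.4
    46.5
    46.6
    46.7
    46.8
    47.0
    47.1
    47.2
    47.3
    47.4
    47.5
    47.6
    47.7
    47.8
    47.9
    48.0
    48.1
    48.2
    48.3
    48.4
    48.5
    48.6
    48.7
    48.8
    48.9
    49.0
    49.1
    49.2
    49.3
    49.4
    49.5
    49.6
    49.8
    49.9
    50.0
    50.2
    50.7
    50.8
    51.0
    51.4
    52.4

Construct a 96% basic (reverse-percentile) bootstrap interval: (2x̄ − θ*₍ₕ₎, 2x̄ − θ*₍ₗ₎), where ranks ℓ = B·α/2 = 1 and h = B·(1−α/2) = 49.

Percentile endpoints at ranks 1 and 49: θ*₍1₎ = 44.4, θ*₍49₎ = 51.4.
Basic interval reflects these around x̄:
  lower = 2 × 47.9 − 51.4 = 44.4
  upper = 2 × 47.9 − 44.4 = 51.4

(44.4, 51.4)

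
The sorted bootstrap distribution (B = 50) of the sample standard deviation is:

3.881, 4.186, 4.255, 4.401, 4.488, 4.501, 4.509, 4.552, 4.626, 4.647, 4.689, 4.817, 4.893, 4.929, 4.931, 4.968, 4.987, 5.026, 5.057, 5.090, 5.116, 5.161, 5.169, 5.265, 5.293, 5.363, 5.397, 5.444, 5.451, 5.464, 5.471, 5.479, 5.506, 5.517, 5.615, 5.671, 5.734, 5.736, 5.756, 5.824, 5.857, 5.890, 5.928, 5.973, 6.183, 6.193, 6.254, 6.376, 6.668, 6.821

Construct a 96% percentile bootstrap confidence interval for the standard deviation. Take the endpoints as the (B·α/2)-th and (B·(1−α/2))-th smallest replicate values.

α = 0.04; lower rank = 50 × 0.020 = 1; upper rank = 50 × 0.980 = 49.
The 1st smallest replicate is 3.881; the 49th is 6.668.

(3.881, 6.668)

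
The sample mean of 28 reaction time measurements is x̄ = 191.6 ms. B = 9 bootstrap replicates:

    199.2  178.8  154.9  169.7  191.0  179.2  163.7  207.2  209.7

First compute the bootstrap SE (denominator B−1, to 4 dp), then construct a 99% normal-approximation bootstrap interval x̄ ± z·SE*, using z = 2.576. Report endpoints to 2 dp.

(141.79, 241.41)

Mean of replicates = 183.7111; sum of squared deviations = 2991.4889; SE* = √(2991.4889/8) = 19.3374
Margin = 2.576 × 19.3374 = 49.813
Interval: 191.6 ± 49.813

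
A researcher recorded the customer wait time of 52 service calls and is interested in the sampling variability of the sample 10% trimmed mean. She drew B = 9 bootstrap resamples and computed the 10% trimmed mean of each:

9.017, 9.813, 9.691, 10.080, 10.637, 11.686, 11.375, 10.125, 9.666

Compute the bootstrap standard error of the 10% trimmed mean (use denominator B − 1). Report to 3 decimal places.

Bootstrap SE is the standard deviation of the 9 replicate 10% trimmed means.
Mean of replicates: (9.017 + 9.813 + 9.691 + 10.080 + 10.637 + 11.686 + 11.375 + 10.125 + 9.666) / 9 = 92.0900 / 9 = 10.2322
Sum of squared deviations: (−1.2152)² + (−0.4192)² + (−0.5412)² + (−0.1522)² + (+0.4048)² + (+1.4538)² + (+1.1428)² + (−0.1072)² + (−0.5662)² = 5.8840
Variance = 5.8840 / 8 = 0.7355
SE* = √0.7355

SE* = 0.858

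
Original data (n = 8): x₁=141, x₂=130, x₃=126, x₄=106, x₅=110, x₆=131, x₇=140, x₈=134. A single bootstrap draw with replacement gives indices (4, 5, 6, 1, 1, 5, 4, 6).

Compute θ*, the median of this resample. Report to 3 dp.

Resample values: 106, 110, 131, 141, 141, 110, 106, 131.
Sorted: 106, 106, 110, 110, 131, 131, 141, 141
Median = average of the two middle values = 120.500

θ* = 120.500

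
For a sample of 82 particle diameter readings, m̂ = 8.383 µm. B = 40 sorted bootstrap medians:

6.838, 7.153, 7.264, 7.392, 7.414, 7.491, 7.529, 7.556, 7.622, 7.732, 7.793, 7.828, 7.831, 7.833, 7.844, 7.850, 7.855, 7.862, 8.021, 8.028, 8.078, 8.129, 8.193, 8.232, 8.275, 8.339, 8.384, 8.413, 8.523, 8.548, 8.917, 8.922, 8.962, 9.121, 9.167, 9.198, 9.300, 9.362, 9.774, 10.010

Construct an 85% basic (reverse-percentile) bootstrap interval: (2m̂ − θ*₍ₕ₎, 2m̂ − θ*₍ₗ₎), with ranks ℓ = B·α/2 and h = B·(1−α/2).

Percentile endpoints at ranks 3 and 37: θ*₍3₎ = 7.264, θ*₍37₎ = 9.300.
Basic interval reflects these around m̂:
  lower = 2 × 8.383 − 9.300 = 7.466
  upper = 2 × 8.383 − 7.264 = 9.502

(7.466, 9.502)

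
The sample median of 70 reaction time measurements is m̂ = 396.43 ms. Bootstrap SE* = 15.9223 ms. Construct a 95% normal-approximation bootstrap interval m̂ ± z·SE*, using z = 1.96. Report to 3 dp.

(365.222, 427.638)

Margin = 1.96 × 15.9223 = 31.2077
Interval: 396.43 ± 31.2077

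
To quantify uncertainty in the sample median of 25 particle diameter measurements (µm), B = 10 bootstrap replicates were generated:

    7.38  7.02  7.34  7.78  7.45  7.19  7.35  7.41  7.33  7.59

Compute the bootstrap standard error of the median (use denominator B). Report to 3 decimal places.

Bootstrap SE is the standard deviation of the 10 replicate medians.
Mean of replicates: (7.38 + 7.02 + 7.34 + 7.78 + 7.45 + 7.19 + 7.35 + 7.41 + 7.33 + 7.59) / 10 = 73.8400 / 10 = 7.3840
Sum of squared deviations: (−0.0040)² + (−0.3640)² + (−0.0440)² + (+0.3960)² + (+0.0660)² + (−0.1940)² + (−0.0340)² + (+0.0260)² + (−0.0540)² + (+0.2060)² = 0.3804
Variance = 0.3804 / 10 = 0.0380
SE* = √0.0380

SE* = 0.195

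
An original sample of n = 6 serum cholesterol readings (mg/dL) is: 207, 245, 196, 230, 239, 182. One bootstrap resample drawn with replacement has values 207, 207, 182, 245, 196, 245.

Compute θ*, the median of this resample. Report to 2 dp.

θ* = 207.00

Sorted: 182, 196, 207, 207, 245, 245
Median = average of the two middle values = 207.00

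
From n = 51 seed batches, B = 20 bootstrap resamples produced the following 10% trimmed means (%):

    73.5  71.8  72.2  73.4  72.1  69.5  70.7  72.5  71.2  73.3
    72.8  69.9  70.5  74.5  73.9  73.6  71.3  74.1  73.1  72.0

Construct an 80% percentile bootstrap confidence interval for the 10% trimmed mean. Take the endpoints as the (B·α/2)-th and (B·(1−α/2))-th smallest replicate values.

Sorted replicates: 69.5, 69.9, 70.5, 70.7, 71.2, 71.3, 71.8, 72.0, 72.1, 72.2, 72.5, 72.8, 73.1, 73.3, 73.4, 73.5, 73.6, 73.9, 74.1, 74.5
α = 0.20; lower rank = 20 × 0.100 = 2; upper rank = 20 × 0.900 = 18.
The 2nd smallest replicate is 69.9; the 18th is 73.9.

(69.9, 73.9)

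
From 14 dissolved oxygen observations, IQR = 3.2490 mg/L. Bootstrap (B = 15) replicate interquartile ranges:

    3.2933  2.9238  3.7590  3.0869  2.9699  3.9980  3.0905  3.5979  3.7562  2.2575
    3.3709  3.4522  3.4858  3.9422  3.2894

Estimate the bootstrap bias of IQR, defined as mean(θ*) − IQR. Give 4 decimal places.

mean(θ*) = (3.2933 + 2.9238 + 3.7590 + 3.0869 + 2.9699 + 3.9980 + 3.0905 + 3.5979 + 3.7562 + 2.2575 + 3.3709 + 3.4522 + 3.4858 + 3.9422 + 3.2894) / 15 = 3.35157
bias = 3.35157 − 3.2490

bias = +0.1026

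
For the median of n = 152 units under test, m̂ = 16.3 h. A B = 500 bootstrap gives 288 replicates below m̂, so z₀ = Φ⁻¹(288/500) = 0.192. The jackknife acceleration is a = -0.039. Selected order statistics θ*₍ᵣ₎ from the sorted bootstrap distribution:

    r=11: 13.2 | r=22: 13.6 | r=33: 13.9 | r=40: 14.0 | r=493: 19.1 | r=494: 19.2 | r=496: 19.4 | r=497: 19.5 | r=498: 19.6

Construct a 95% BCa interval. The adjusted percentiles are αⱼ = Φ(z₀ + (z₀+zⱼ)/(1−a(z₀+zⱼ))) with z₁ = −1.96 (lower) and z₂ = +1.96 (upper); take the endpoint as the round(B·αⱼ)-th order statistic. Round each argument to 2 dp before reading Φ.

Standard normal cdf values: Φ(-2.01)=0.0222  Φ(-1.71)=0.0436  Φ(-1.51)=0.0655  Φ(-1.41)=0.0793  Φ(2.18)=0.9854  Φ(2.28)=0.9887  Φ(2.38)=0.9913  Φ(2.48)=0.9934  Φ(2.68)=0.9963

(13.6, 19.1)

Lower: z₀ + z₁ = 0.192 + (-1.960) = -1.768; 1 − a(z₀+z₁) = 1 − (-0.039)(-1.768) = 0.9310; argument = 0.192 + (-1.768)/0.9310 = -1.7069 → -1.71.
α₁ = Φ(-1.71) = 0.0436; rank = round(500 × 0.0436) = 22; θ*₍22₎ = 13.6.
Upper: z₀ + z₂ = 2.152; 1 − a(z₀+z₂) = 1.0839; argument = 2.1774 → 2.18; α₂ = 0.9854; rank = 493; θ*₍493₎ = 19.1.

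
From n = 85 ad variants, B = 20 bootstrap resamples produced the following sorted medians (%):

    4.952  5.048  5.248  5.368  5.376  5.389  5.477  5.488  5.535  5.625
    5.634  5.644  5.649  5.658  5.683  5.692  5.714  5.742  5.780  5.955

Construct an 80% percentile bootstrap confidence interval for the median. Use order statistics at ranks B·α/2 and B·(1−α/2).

α = 0.20; lower rank = 20 × 0.100 = 2; upper rank = 20 × 0.900 = 18.
The 2nd smallest replicate is 5.048; the 18th is 5.742.

(5.048, 5.742)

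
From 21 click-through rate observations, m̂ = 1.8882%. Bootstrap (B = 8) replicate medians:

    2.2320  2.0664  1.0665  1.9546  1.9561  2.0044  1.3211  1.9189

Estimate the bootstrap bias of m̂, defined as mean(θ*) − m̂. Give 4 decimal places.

mean(θ*) = (2.2320 + 2.0664 + 1.0665 + 1.9546 + 1.9561 + 2.0044 + 1.3211 + 1.9189) / 8 = 1.81500
bias = 1.81500 − 1.8882

bias = −0.0732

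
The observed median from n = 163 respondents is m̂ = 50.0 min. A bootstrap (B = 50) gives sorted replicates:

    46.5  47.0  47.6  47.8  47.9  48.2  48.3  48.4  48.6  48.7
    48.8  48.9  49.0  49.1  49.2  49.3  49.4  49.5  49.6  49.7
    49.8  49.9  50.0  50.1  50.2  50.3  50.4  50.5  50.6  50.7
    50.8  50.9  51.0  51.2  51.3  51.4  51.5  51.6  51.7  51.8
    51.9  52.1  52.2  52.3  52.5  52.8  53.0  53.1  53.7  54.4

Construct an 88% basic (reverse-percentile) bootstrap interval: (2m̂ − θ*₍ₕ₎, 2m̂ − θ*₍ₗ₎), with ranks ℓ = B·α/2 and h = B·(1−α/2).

Percentile endpoints at ranks 3 and 47: θ*₍3₎ = 47.6, θ*₍47₎ = 53.0.
Basic interval reflects these around m̂:
  lower = 2 × 50.0 − 53.0 = 47.0
  upper = 2 × 50.0 − 47.6 = 52.4

(47.0, 52.4)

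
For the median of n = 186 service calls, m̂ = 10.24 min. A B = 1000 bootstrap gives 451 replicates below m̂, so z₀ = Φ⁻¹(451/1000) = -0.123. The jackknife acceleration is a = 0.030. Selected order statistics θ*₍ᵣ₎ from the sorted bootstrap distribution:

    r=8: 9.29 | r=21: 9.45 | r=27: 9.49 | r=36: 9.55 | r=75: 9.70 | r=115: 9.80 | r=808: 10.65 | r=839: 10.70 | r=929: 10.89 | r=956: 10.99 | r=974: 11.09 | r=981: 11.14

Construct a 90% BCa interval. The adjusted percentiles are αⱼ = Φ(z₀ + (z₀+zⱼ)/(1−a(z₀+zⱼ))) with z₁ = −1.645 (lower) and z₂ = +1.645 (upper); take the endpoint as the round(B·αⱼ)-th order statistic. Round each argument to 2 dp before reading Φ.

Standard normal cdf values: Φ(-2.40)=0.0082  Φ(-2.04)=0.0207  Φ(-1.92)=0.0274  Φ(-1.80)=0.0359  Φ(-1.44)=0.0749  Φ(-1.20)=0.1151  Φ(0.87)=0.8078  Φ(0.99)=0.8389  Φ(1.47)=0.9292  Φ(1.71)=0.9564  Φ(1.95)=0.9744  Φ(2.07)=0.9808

(9.55, 10.89)

Lower: z₀ + z₁ = -0.123 + (-1.645) = -1.768; 1 − a(z₀+z₁) = 1 − (0.030)(-1.768) = 1.0530; argument = -0.123 + (-1.768)/1.0530 = -1.8019 → -1.80.
α₁ = Φ(-1.80) = 0.0359; rank = round(1000 × 0.0359) = 36; θ*₍36₎ = 9.55.
Upper: z₀ + z₂ = 1.522; 1 − a(z₀+z₂) = 0.9543; argument = 1.4718 → 1.47; α₂ = 0.9292; rank = 929; θ*₍929₎ = 10.89.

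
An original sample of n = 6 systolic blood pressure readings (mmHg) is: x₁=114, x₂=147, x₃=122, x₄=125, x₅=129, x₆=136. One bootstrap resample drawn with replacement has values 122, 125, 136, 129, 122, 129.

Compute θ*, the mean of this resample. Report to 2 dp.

Mean = (122 + 125 + 136 + 129 + 122 + 129) / 6 = 763.0 / 6 = 127.17

θ* = 127.17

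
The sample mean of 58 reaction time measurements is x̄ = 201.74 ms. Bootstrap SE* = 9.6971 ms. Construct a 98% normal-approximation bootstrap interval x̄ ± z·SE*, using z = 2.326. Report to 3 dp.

(179.185, 224.295)

Margin = 2.326 × 9.6971 = 22.5555
Interval: 201.74 ± 22.5555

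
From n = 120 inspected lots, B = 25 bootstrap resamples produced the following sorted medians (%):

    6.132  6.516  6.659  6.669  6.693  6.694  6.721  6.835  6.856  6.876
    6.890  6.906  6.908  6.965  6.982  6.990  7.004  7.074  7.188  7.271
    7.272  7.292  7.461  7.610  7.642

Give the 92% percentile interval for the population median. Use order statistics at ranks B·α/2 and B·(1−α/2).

α = 0.08; lower rank = 25 × 0.040 = 1; upper rank = 25 × 0.960 = 24.
The 1st smallest replicate is 6.132; the 24th is 7.610.

(6.132, 7.610)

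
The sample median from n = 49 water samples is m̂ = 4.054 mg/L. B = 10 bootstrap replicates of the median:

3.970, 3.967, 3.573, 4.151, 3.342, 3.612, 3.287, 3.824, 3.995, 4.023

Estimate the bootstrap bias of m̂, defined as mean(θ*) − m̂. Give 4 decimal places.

mean(θ*) = (3.970 + 3.967 + 3.573 + 4.151 + 3.342 + 3.612 + 3.287 + 3.824 + 3.995 + 4.023) / 10 = 3.77440
bias = 3.77440 − 4.054

bias = −0.2796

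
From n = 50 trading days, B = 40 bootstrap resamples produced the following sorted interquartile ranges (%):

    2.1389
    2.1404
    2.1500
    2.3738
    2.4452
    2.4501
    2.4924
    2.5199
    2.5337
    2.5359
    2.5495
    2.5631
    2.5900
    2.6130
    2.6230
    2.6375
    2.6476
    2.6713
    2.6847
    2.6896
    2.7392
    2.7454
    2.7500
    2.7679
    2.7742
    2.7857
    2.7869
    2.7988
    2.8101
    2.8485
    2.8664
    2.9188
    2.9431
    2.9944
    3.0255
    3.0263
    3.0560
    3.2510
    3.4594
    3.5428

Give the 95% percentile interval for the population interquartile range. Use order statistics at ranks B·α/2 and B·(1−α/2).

α = 0.05; lower rank = 40 × 0.025 = 1; upper rank = 40 × 0.975 = 39.
The 1st smallest replicate is 2.1389; the 39th is 3.4594.

(2.1389, 3.4594)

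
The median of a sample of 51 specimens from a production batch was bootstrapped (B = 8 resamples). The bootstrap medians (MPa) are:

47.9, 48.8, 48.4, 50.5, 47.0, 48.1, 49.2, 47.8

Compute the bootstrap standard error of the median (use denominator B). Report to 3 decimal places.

SE* = 0.990

Bootstrap SE is the standard deviation of the 8 replicate medians.
Mean of replicates: (47.9 + 48.8 + 48.4 + 50.5 + 47.0 + 48.1 + 49.2 + 47.8) / 8 = 387.7000 / 8 = 48.4625
Sum of squared deviations: (−0.5625)² + (+0.3375)² + (−0.0625)² + (+2.0375)² + (−1.4625)² + (−0.3625)² + (+0.7375)² + (−0.6625)² = 7.8388
Variance = 7.8388 / 8 = 0.9798
SE* = √0.9798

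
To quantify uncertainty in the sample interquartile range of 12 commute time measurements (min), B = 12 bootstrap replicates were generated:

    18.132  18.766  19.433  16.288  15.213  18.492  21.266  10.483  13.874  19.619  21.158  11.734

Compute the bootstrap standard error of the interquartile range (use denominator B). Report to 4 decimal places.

SE* = 3.3979

Bootstrap SE is the standard deviation of the 12 replicate interquartile ranges.
Mean of replicates: (18.132 + 18.766 + 19.433 + 16.288 + 15.213 + 18.492 + 21.266 + 10.483 + 13.874 + 19.619 + 21.158 + 11.734) / 12 = 204.45800 / 12 = 17.03817
Sum of squared deviations: (+1.09383)² + (+1.72783)² + (+2.39483)² + (−0.75017)² + (−1.82517)² + (+1.45383)² + (+4.22783)² + (−6.55517)² + (−3.16417)² + (+2.58083)² + (+4.11983)² + (−5.30417)² = 138.54937
Variance = 138.54937 / 12 = 11.54578
SE* = √11.54578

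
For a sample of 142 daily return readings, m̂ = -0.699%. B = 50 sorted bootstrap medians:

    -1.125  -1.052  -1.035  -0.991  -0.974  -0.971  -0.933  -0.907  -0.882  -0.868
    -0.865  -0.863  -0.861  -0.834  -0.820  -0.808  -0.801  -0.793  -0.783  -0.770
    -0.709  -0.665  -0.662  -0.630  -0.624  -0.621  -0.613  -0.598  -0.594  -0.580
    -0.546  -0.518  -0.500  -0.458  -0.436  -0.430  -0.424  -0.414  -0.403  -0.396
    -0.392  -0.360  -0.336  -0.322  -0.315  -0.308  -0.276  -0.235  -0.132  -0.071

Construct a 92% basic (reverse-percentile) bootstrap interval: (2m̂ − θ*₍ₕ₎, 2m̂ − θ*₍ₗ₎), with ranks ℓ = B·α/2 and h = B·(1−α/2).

(-1.163, -0.346)

Percentile endpoints at ranks 2 and 48: θ*₍2₎ = -1.052, θ*₍48₎ = -0.235.
Basic interval reflects these around m̂:
  lower = 2 × -0.699 − -0.235 = -1.163
  upper = 2 × -0.699 − -1.052 = -0.346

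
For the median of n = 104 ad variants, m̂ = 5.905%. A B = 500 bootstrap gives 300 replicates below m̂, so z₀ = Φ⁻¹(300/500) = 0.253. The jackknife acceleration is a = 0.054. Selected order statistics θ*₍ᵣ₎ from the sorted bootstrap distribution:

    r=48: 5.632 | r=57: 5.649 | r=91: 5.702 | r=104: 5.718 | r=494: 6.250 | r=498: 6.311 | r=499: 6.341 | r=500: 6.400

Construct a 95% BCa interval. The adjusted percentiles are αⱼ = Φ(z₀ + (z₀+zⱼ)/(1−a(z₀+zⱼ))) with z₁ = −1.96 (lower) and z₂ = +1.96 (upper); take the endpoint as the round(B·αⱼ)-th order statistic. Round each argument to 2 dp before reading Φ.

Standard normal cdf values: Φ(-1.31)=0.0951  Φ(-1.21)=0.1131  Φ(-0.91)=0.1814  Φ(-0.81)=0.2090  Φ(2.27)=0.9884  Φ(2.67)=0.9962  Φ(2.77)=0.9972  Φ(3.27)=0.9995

Lower: z₀ + z₁ = 0.253 + (-1.960) = -1.707; 1 − a(z₀+z₁) = 1 − (0.054)(-1.707) = 1.0922; argument = 0.253 + (-1.707)/1.0922 = -1.3099 → -1.31.
α₁ = Φ(-1.31) = 0.0951; rank = round(500 × 0.0951) = 48; θ*₍48₎ = 5.632.
Upper: z₀ + z₂ = 2.213; 1 − a(z₀+z₂) = 0.8805; argument = 2.7664 → 2.77; α₂ = 0.9972; rank = 499; θ*₍499₎ = 6.341.

(5.632, 6.341)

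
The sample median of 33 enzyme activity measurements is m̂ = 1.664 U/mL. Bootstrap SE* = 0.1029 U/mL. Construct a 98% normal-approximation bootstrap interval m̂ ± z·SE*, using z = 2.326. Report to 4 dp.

Margin = 2.326 × 0.1029 = 0.23935
Interval: 1.664 ± 0.23935

(1.4247, 1.9033)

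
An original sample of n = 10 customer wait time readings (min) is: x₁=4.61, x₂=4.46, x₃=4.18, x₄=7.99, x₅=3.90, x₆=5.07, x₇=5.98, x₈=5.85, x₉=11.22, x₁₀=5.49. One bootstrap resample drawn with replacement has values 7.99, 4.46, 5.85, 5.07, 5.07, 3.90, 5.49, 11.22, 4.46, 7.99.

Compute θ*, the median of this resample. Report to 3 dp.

Sorted: 3.90, 4.46, 4.46, 5.07, 5.07, 5.49, 5.85, 7.99, 7.99, 11.22
Median = average of the two middle values = 5.280

θ* = 5.280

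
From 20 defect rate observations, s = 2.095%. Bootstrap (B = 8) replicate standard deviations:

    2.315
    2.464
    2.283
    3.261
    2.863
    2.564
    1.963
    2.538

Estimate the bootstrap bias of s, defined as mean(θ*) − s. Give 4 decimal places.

mean(θ*) = (2.315 + 2.464 + 2.283 + 3.261 + 2.863 + 2.564 + 1.963 + 2.538) / 8 = 2.53138
bias = 2.53138 − 2.095

bias = +0.4364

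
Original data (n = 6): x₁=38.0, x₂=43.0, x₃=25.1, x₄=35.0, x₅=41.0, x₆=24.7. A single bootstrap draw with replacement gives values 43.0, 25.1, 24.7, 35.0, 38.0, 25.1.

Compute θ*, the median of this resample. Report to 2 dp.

Sorted: 24.7, 25.1, 25.1, 35.0, 38.0, 43.0
Median = average of the two middle values = 30.05

θ* = 30.05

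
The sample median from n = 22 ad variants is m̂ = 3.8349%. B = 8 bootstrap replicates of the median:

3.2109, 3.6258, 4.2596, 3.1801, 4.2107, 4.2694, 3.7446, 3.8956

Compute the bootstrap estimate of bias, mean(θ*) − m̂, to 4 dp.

mean(θ*) = (3.2109 + 3.6258 + 4.2596 + 3.1801 + 4.2107 + 4.2694 + 3.7446 + 3.8956) / 8 = 3.79959
bias = 3.79959 − 3.8349

bias = −0.0353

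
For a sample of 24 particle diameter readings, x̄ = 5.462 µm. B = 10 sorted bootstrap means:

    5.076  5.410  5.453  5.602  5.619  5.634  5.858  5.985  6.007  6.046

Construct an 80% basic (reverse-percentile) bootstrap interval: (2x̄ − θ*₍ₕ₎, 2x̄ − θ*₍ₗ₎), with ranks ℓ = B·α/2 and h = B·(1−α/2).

(4.917, 5.848)

Percentile endpoints at ranks 1 and 9: θ*₍1₎ = 5.076, θ*₍9₎ = 6.007.
Basic interval reflects these around x̄:
  lower = 2 × 5.462 − 6.007 = 4.917
  upper = 2 × 5.462 − 5.076 = 5.848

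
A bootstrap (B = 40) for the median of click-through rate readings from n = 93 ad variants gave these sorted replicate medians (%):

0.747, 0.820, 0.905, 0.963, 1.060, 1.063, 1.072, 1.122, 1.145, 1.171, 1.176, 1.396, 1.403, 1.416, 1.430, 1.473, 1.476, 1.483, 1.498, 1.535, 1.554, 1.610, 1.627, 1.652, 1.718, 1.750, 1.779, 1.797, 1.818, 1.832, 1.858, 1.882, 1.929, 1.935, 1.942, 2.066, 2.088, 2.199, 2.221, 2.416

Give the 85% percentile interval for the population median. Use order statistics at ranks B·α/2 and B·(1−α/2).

α = 0.15; lower rank = 40 × 0.075 = 3; upper rank = 40 × 0.925 = 37.
The 3rd smallest replicate is 0.905; the 37th is 2.088.

(0.905, 2.088)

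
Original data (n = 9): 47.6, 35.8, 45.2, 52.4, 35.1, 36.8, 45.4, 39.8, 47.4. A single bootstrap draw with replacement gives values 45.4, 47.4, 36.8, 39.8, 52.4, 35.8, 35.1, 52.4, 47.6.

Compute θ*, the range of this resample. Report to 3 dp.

Range = 52.4 − 35.1 = 17.300

θ* = 17.300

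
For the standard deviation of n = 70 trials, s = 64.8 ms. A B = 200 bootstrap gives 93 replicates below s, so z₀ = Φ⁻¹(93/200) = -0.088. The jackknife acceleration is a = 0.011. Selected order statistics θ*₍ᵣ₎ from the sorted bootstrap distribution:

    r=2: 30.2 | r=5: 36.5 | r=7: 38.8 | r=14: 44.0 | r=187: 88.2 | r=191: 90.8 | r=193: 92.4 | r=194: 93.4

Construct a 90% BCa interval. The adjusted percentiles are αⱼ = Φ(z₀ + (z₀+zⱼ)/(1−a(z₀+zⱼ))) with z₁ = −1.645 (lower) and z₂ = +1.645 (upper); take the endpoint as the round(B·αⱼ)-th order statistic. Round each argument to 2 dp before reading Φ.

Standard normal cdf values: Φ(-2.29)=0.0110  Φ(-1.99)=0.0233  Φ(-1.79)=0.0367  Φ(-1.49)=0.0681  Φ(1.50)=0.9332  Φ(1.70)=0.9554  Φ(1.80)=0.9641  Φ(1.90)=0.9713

Lower: z₀ + z₁ = -0.088 + (-1.645) = -1.733; 1 − a(z₀+z₁) = 1 − (0.011)(-1.733) = 1.0191; argument = -0.088 + (-1.733)/1.0191 = -1.7886 → -1.79.
α₁ = Φ(-1.79) = 0.0367; rank = round(200 × 0.0367) = 7; θ*₍7₎ = 38.8.
Upper: z₀ + z₂ = 1.557; 1 − a(z₀+z₂) = 0.9829; argument = 1.4961 → 1.50; α₂ = 0.9332; rank = 187; θ*₍187₎ = 88.2.

(38.8, 88.2)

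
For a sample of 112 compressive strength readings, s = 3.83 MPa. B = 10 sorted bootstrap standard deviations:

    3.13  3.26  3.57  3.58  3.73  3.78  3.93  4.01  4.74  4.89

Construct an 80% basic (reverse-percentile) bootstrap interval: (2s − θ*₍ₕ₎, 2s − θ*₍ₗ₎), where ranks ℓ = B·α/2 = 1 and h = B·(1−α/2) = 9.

Percentile endpoints at ranks 1 and 9: θ*₍1₎ = 3.13, θ*₍9₎ = 4.74.
Basic interval reflects these around s:
  lower = 2 × 3.83 − 4.74 = 2.92
  upper = 2 × 3.83 − 3.13 = 4.53

(2.92, 4.53)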